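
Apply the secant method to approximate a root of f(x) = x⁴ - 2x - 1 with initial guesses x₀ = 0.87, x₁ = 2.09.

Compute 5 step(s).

f(x) = x⁴ - 2x - 1
x₀ = 0.87, x₁ = 2.09

Secant formula: x_{n+1} = x_n - f(x_n)(x_n - x_{n-1})/(f(x_n) - f(x_{n-1}))

Iteration 1:
  f(0.870000) = -2.167102
  f(2.090000) = 13.900298
  x_2 = 2.090000 - 13.900298×(2.090000 - 0.870000)/(13.900298 - (-2.167102))
       = 1.034548
Iteration 2:
  f(2.090000) = 13.900298
  f(1.034548) = -1.923575
  x_3 = 1.034548 - (-1.923575)×(1.034548 - 2.090000)/(-1.923575 - 13.900298)
       = 1.162851
Iteration 3:
  f(1.034548) = -1.923575
  f(1.162851) = -1.497197
  x_4 = 1.162851 - (-1.497197)×(1.162851 - 1.034548)/(-1.497197 - (-1.923575))
       = 1.613376
Iteration 4:
  f(1.162851) = -1.497197
  f(1.613376) = 2.548764
  x_5 = 1.613376 - 2.548764×(1.613376 - 1.162851)/(2.548764 - (-1.497197))
       = 1.329566
Iteration 5:
  f(1.613376) = 2.548764
  f(1.329566) = -0.534204
  x_6 = 1.329566 - (-0.534204)×(1.329566 - 1.613376)/(-0.534204 - 2.548764)
       = 1.378744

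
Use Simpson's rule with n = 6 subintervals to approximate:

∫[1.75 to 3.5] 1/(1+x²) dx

f(x) = 1/(1+x²)
a = 1.75, b = 3.5, n = 6
h = (b - a)/n = 0.291667

Simpson's rule: (h/3)[f(x₀) + 4f(x₁) + 2f(x₂) + ... + f(xₙ)]

x_0 = 1.7500, f(x_0) = 0.246154, coefficient = 1
x_1 = 2.0417, f(x_1) = 0.193483, coefficient = 4
x_2 = 2.3333, f(x_2) = 0.155172, coefficient = 2
x_3 = 2.6250, f(x_3) = 0.126733, coefficient = 4
x_4 = 2.9167, f(x_4) = 0.105186, coefficient = 2
x_5 = 3.2083, f(x_5) = 0.088547, coefficient = 4
x_6 = 3.5000, f(x_6) = 0.075472, coefficient = 1

I ≈ (0.291667/3) × 2.477396 = 0.240858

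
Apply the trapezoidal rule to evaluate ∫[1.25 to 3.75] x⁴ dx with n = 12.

f(x) = x⁴
a = 1.25, b = 3.75, n = 12
h = (b - a)/n = 0.208333

Trapezoidal rule: (h/2)[f(x₀) + 2f(x₁) + 2f(x₂) + ... + f(xₙ)]

x_0 = 1.2500, f(x_0) = 2.441406, coefficient = 1
x_1 = 1.4583, f(x_1) = 4.523006, coefficient = 2
x_2 = 1.6667, f(x_2) = 7.716049, coefficient = 2
x_3 = 1.8750, f(x_3) = 12.359619, coefficient = 2
x_4 = 2.0833, f(x_4) = 18.838011, coefficient = 2
x_5 = 2.2917, f(x_5) = 27.580732, coefficient = 2
x_6 = 2.5000, f(x_6) = 39.062500, coefficient = 2
x_7 = 2.7083, f(x_7) = 53.803244, coefficient = 2
x_8 = 2.9167, f(x_8) = 72.368104, coefficient = 2
x_9 = 3.1250, f(x_9) = 95.367432, coefficient = 2
x_10 = 3.3333, f(x_10) = 123.456790, coefficient = 2
x_11 = 3.5417, f(x_11) = 157.336953, coefficient = 2
x_12 = 3.7500, f(x_12) = 197.753906, coefficient = 1

I ≈ (0.208333/2) × 1425.020194 = 148.439604
Exact value: 147.705078
Error: 0.734525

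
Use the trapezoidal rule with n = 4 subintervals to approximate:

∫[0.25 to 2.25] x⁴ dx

f(x) = x⁴
a = 0.25, b = 2.25, n = 4
h = (b - a)/n = 0.500000

Trapezoidal rule: (h/2)[f(x₀) + 2f(x₁) + 2f(x₂) + ... + f(xₙ)]

x_0 = 0.2500, f(x_0) = 0.003906, coefficient = 1
x_1 = 0.7500, f(x_1) = 0.316406, coefficient = 2
x_2 = 1.2500, f(x_2) = 2.441406, coefficient = 2
x_3 = 1.7500, f(x_3) = 9.378906, coefficient = 2
x_4 = 2.2500, f(x_4) = 25.628906, coefficient = 1

I ≈ (0.500000/2) × 49.906250 = 12.476562
Exact value: 11.532812
Error: 0.943750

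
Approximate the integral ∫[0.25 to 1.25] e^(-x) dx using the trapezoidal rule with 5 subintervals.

f(x) = e^(-x)
a = 0.25, b = 1.25, n = 5
h = (b - a)/n = 0.200000

Trapezoidal rule: (h/2)[f(x₀) + 2f(x₁) + 2f(x₂) + ... + f(xₙ)]

x_0 = 0.2500, f(x_0) = 0.778801, coefficient = 1
x_1 = 0.4500, f(x_1) = 0.637628, coefficient = 2
x_2 = 0.6500, f(x_2) = 0.522046, coefficient = 2
x_3 = 0.8500, f(x_3) = 0.427415, coefficient = 2
x_4 = 1.0500, f(x_4) = 0.349938, coefficient = 2
x_5 = 1.2500, f(x_5) = 0.286505, coefficient = 1

I ≈ (0.200000/2) × 4.939359 = 0.493936
Exact value: 0.492296
Error: 0.001640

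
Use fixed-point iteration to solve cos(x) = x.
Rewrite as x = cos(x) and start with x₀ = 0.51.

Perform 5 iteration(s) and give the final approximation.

Equation: cos(x) = x
Fixed-point form: x = cos(x)
x₀ = 0.51

x_1 = g(0.510000) = 0.872745
x_2 = g(0.872745) = 0.642726
x_3 = g(0.642726) = 0.800465
x_4 = g(0.800465) = 0.696373
x_5 = g(0.696373) = 0.767173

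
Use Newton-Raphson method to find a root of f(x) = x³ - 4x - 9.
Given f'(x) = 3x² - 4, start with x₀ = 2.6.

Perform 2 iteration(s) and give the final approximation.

f(x) = x³ - 4x - 9
f'(x) = 3x² - 4
x₀ = 2.6

Newton-Raphson formula: x_{n+1} = x_n - f(x_n)/f'(x_n)

Iteration 1:
  f(2.600000) = -1.824000
  f'(2.600000) = 16.280000
  x_1 = 2.600000 - (-1.824000)/16.280000 = 2.712039
Iteration 2:
  f(2.712039) = 0.099318
  f'(2.712039) = 18.065472
  x_2 = 2.712039 - 0.099318/18.065472 = 2.706542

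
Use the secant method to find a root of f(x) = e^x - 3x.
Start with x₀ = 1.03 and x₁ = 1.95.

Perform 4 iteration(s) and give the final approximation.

f(x) = e^x - 3x
x₀ = 1.03, x₁ = 1.95

Secant formula: x_{n+1} = x_n - f(x_n)(x_n - x_{n-1})/(f(x_n) - f(x_{n-1}))

Iteration 1:
  f(1.030000) = -0.288934
  f(1.950000) = 1.178688
  x_2 = 1.950000 - 1.178688×(1.950000 - 1.030000)/(1.178688 - (-0.288934))
       = 1.211123
Iteration 2:
  f(1.950000) = 1.178688
  f(1.211123) = -0.276116
  x_3 = 1.211123 - (-0.276116)×(1.211123 - 1.950000)/(-0.276116 - 1.178688)
       = 1.351359
Iteration 3:
  f(1.211123) = -0.276116
  f(1.351359) = -0.191406
  x_4 = 1.351359 - (-0.191406)×(1.351359 - 1.211123)/(-0.191406 - (-0.276116))
       = 1.668226
Iteration 4:
  f(1.351359) = -0.191406
  f(1.668226) = 0.298075
  x_5 = 1.668226 - 0.298075×(1.668226 - 1.351359)/(0.298075 - (-0.191406))
       = 1.475266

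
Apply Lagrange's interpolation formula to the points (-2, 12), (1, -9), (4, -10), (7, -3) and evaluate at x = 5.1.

Lagrange interpolation formula:
P(x) = Σ yᵢ × Lᵢ(x)
where Lᵢ(x) = Π_{j≠i} (x - xⱼ)/(xᵢ - xⱼ)

L_0(5.1) = (5.1 - 1)/(-2 - 1) × (5.1 - 4)/(-2 - 4) × (5.1 - 7)/(-2 - 7) = 0.052895
L_1(5.1) = (5.1 - (-2))/(1 - (-2)) × (5.1 - 4)/(1 - 4) × (5.1 - 7)/(1 - 7) = -0.274796
L_2(5.1) = (5.1 - (-2))/(4 - (-2)) × (5.1 - 1)/(4 - 1) × (5.1 - 7)/(4 - 7) = 1.024241
L_3(5.1) = (5.1 - (-2))/(7 - (-2)) × (5.1 - 1)/(7 - 1) × (5.1 - 4)/(7 - 4) = 0.197660

P(5.1) = 12×L_0(5.1) + (-9)×L_1(5.1) + (-10)×L_2(5.1) + (-3)×L_3(5.1)
P(5.1) = -7.727481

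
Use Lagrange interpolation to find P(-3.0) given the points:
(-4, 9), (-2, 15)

Lagrange interpolation formula:
P(x) = Σ yᵢ × Lᵢ(x)
where Lᵢ(x) = Π_{j≠i} (x - xⱼ)/(xᵢ - xⱼ)

L_0(-3.0) = (-3.0 - (-2))/(-4 - (-2)) = 0.500000
L_1(-3.0) = (-3.0 - (-4))/(-2 - (-4)) = 0.500000

P(-3.0) = 9×L_0(-3.0) + 15×L_1(-3.0)
P(-3.0) = 12.000000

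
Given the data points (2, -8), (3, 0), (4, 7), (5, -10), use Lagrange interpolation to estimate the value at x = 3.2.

Lagrange interpolation formula:
P(x) = Σ yᵢ × Lᵢ(x)
where Lᵢ(x) = Π_{j≠i} (x - xⱼ)/(xᵢ - xⱼ)

L_0(3.2) = (3.2 - 3)/(2 - 3) × (3.2 - 4)/(2 - 4) × (3.2 - 5)/(2 - 5) = -0.048000
L_1(3.2) = (3.2 - 2)/(3 - 2) × (3.2 - 4)/(3 - 4) × (3.2 - 5)/(3 - 5) = 0.864000
L_2(3.2) = (3.2 - 2)/(4 - 2) × (3.2 - 3)/(4 - 3) × (3.2 - 5)/(4 - 5) = 0.216000
L_3(3.2) = (3.2 - 2)/(5 - 2) × (3.2 - 3)/(5 - 3) × (3.2 - 4)/(5 - 4) = -0.032000

P(3.2) = (-8)×L_0(3.2) + 0×L_1(3.2) + 7×L_2(3.2) + (-10)×L_3(3.2)
P(3.2) = 2.216000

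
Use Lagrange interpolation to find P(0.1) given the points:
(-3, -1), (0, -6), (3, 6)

Lagrange interpolation formula:
P(x) = Σ yᵢ × Lᵢ(x)
where Lᵢ(x) = Π_{j≠i} (x - xⱼ)/(xᵢ - xⱼ)

L_0(0.1) = (0.1 - 0)/(-3 - 0) × (0.1 - 3)/(-3 - 3) = -0.016111
L_1(0.1) = (0.1 - (-3))/(0 - (-3)) × (0.1 - 3)/(0 - 3) = 0.998889
L_2(0.1) = (0.1 - (-3))/(3 - (-3)) × (0.1 - 0)/(3 - 0) = 0.017222

P(0.1) = (-1)×L_0(0.1) + (-6)×L_1(0.1) + 6×L_2(0.1)
P(0.1) = -5.873889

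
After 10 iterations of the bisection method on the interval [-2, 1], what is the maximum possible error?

Bisection error bound: |error| ≤ (b-a)/2^n
|error| ≤ (1 - (-2))/2^10 = 3/2^10
|error| ≤ 0.0029296875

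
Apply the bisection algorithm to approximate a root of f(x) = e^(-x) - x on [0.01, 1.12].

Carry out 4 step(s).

f(x) = e^(-x) - x
Initial interval: [0.01, 1.12]

Iteration 1:
  c_1 = (0.010000 + 1.120000)/2 = 0.565000
  f(c_1) = f(0.565000) = 0.003360
  f(a) × f(c) ≥ 0, new interval: [0.565000, 1.120000]
Iteration 2:
  c_2 = (0.565000 + 1.120000)/2 = 0.842500
  f(c_2) = f(0.842500) = -0.411867
  f(a) × f(c) < 0, new interval: [0.565000, 0.842500]
Iteration 3:
  c_3 = (0.565000 + 0.842500)/2 = 0.703750
  f(c_3) = f(0.703750) = -0.209023
  f(a) × f(c) < 0, new interval: [0.565000, 0.703750]
Iteration 4:
  c_4 = (0.565000 + 0.703750)/2 = 0.634375
  f(c_4) = f(0.634375) = -0.104108
  f(a) × f(c) < 0, new interval: [0.565000, 0.634375]

After 4 iteration(s), the approximation is c_4 = 0.634375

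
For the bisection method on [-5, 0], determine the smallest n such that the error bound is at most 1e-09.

We need (b-a)/2^n ≤ 1e-09
(0 - (-5))/2^n ≤ 1e-09
5/2^n ≤ 1e-09
2^n ≥ 5000000000
n ≥ log₂(5000000000) = 32.22
n ≥ 33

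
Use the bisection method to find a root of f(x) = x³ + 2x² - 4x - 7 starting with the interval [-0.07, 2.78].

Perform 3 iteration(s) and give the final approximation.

f(x) = x³ + 2x² - 4x - 7
Initial interval: [-0.07, 2.78]

Iteration 1:
  c_1 = (-0.070000 + 2.780000)/2 = 1.355000
  f(c_1) = f(1.355000) = -6.260136
  f(a) × f(c) ≥ 0, new interval: [1.355000, 2.780000]
Iteration 2:
  c_2 = (1.355000 + 2.780000)/2 = 2.067500
  f(c_2) = f(2.067500) = 2.116758
  f(a) × f(c) < 0, new interval: [1.355000, 2.067500]
Iteration 3:
  c_3 = (1.355000 + 2.067500)/2 = 1.711250
  f(c_3) = f(1.711250) = -2.977062
  f(a) × f(c) ≥ 0, new interval: [1.711250, 2.067500]

After 3 iteration(s), the approximation is c_3 = 1.711250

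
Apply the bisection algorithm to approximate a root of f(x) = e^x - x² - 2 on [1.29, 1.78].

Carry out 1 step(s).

f(x) = e^x - x² - 2
Initial interval: [1.29, 1.78]

Iteration 1:
  c_1 = (1.290000 + 1.780000)/2 = 1.535000
  f(c_1) = f(1.535000) = 0.285101
  f(a) × f(c) < 0, new interval: [1.290000, 1.535000]

After 1 iteration(s), the approximation is c_1 = 1.535000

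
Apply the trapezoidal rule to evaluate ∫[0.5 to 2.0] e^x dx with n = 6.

f(x) = e^x
a = 0.5, b = 2.0, n = 6
h = (b - a)/n = 0.250000

Trapezoidal rule: (h/2)[f(x₀) + 2f(x₁) + 2f(x₂) + ... + f(xₙ)]

x_0 = 0.5000, f(x_0) = 1.648721, coefficient = 1
x_1 = 0.7500, f(x_1) = 2.117000, coefficient = 2
x_2 = 1.0000, f(x_2) = 2.718282, coefficient = 2
x_3 = 1.2500, f(x_3) = 3.490343, coefficient = 2
x_4 = 1.5000, f(x_4) = 4.481689, coefficient = 2
x_5 = 1.7500, f(x_5) = 5.754603, coefficient = 2
x_6 = 2.0000, f(x_6) = 7.389056, coefficient = 1

I ≈ (0.250000/2) × 46.161610 = 5.770201
Exact value: 5.740335
Error: 0.029866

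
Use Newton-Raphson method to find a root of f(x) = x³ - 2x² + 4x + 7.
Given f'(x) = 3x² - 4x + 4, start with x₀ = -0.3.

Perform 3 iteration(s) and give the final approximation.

f(x) = x³ - 2x² + 4x + 7
f'(x) = 3x² - 4x + 4
x₀ = -0.3

Newton-Raphson formula: x_{n+1} = x_n - f(x_n)/f'(x_n)

Iteration 1:
  f(-0.300000) = 5.593000
  f'(-0.300000) = 5.470000
  x_1 = -0.300000 - 5.593000/5.470000 = -1.322486
Iteration 2:
  f(-1.322486) = -4.100874
  f'(-1.322486) = 14.536855
  x_2 = -1.322486 - (-4.100874)/14.536855 = -1.040384
Iteration 3:
  f(-1.040384) = -0.452449
  f'(-1.040384) = 11.408737
  x_3 = -1.040384 - (-0.452449)/11.408737 = -1.000726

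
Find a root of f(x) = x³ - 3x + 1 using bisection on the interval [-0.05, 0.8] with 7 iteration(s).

f(x) = x³ - 3x + 1
Initial interval: [-0.05, 0.8]

Iteration 1:
  c_1 = (-0.050000 + 0.800000)/2 = 0.375000
  f(c_1) = f(0.375000) = -0.072266
  f(a) × f(c) < 0, new interval: [-0.050000, 0.375000]
Iteration 2:
  c_2 = (-0.050000 + 0.375000)/2 = 0.162500
  f(c_2) = f(0.162500) = 0.516791
  f(a) × f(c) ≥ 0, new interval: [0.162500, 0.375000]
Iteration 3:
  c_3 = (0.162500 + 0.375000)/2 = 0.268750
  f(c_3) = f(0.268750) = 0.213161
  f(a) × f(c) ≥ 0, new interval: [0.268750, 0.375000]
Iteration 4:
  c_4 = (0.268750 + 0.375000)/2 = 0.321875
  f(c_4) = f(0.321875) = 0.067722
  f(a) × f(c) ≥ 0, new interval: [0.321875, 0.375000]
Iteration 5:
  c_5 = (0.321875 + 0.375000)/2 = 0.348438
  f(c_5) = f(0.348438) = -0.003009
  f(a) × f(c) < 0, new interval: [0.321875, 0.348438]
Iteration 6:
  c_6 = (0.321875 + 0.348438)/2 = 0.335156
  f(c_6) = f(0.335156) = 0.032179
  f(a) × f(c) ≥ 0, new interval: [0.335156, 0.348438]
Iteration 7:
  c_7 = (0.335156 + 0.348438)/2 = 0.341797
  f(c_7) = f(0.341797) = 0.014540
  f(a) × f(c) ≥ 0, new interval: [0.341797, 0.348438]

After 7 iteration(s), the approximation is c_7 = 0.341797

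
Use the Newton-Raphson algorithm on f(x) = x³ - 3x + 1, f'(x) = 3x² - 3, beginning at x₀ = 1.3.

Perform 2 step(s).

f(x) = x³ - 3x + 1
f'(x) = 3x² - 3
x₀ = 1.3

Newton-Raphson formula: x_{n+1} = x_n - f(x_n)/f'(x_n)

Iteration 1:
  f(1.300000) = -0.703000
  f'(1.300000) = 2.070000
  x_1 = 1.300000 - (-0.703000)/2.070000 = 1.639614
Iteration 2:
  f(1.639614) = 0.488986
  f'(1.639614) = 5.064998
  x_2 = 1.639614 - 0.488986/5.064998 = 1.543071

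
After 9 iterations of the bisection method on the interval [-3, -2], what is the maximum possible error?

Bisection error bound: |error| ≤ (b-a)/2^n
|error| ≤ (-2 - (-3))/2^9 = 1/2^9
|error| ≤ 0.0019531250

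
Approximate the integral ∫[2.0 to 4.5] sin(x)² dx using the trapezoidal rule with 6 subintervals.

f(x) = sin(x)²
a = 2.0, b = 4.5, n = 6
h = (b - a)/n = 0.416667

Trapezoidal rule: (h/2)[f(x₀) + 2f(x₁) + 2f(x₂) + ... + f(xₙ)]

x_0 = 2.0000, f(x_0) = 0.826822, coefficient = 1
x_1 = 2.4167, f(x_1) = 0.439675, coefficient = 2
x_2 = 2.8333, f(x_2) = 0.092052, coefficient = 2
x_3 = 3.2500, f(x_3) = 0.011706, coefficient = 2
x_4 = 3.6667, f(x_4) = 0.251279, coefficient = 2
x_5 = 4.0833, f(x_5) = 0.653807, coefficient = 2
x_6 = 4.5000, f(x_6) = 0.955565, coefficient = 1

I ≈ (0.416667/2) × 4.679425 = 0.974880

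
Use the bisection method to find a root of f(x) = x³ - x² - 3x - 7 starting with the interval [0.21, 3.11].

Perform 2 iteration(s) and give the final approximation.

f(x) = x³ - x² - 3x - 7
Initial interval: [0.21, 3.11]

Iteration 1:
  c_1 = (0.210000 + 3.110000)/2 = 1.660000
  f(c_1) = f(1.660000) = -10.161304
  f(a) × f(c) ≥ 0, new interval: [1.660000, 3.110000]
Iteration 2:
  c_2 = (1.660000 + 3.110000)/2 = 2.385000
  f(c_2) = f(2.385000) = -6.276808
  f(a) × f(c) ≥ 0, new interval: [2.385000, 3.110000]

After 2 iteration(s), the approximation is c_2 = 2.385000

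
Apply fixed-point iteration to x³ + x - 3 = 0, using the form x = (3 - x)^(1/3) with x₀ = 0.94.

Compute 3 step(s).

Equation: x³ + x - 3 = 0
Fixed-point form: x = (3 - x)^(1/3)
x₀ = 0.94

x_1 = g(0.940000) = 1.272396
x_2 = g(1.272396) = 1.199908
x_3 = g(1.199908) = 1.216461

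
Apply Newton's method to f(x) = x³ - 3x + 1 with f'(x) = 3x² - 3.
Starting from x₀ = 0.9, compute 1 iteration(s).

f(x) = x³ - 3x + 1
f'(x) = 3x² - 3
x₀ = 0.9

Newton-Raphson formula: x_{n+1} = x_n - f(x_n)/f'(x_n)

Iteration 1:
  f(0.900000) = -0.971000
  f'(0.900000) = -0.570000
  x_1 = 0.900000 - (-0.971000)/(-0.570000) = -0.803509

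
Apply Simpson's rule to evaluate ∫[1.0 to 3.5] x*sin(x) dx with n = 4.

f(x) = x*sin(x)
a = 1.0, b = 3.5, n = 4
h = (b - a)/n = 0.625000

Simpson's rule: (h/3)[f(x₀) + 4f(x₁) + 2f(x₂) + ... + f(xₙ)]

x_0 = 1.0000, f(x_0) = 0.841471, coefficient = 1
x_1 = 1.6250, f(x_1) = 1.622613, coefficient = 4
x_2 = 2.2500, f(x_2) = 1.750665, coefficient = 2
x_3 = 2.8750, f(x_3) = 0.757407, coefficient = 4
x_4 = 3.5000, f(x_4) = -1.227741, coefficient = 1

I ≈ (0.625000/3) × 12.635142 = 2.632321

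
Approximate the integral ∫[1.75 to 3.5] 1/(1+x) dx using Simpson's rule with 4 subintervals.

f(x) = 1/(1+x)
a = 1.75, b = 3.5, n = 4
h = (b - a)/n = 0.437500

Simpson's rule: (h/3)[f(x₀) + 4f(x₁) + 2f(x₂) + ... + f(xₙ)]

x_0 = 1.7500, f(x_0) = 0.363636, coefficient = 1
x_1 = 2.1875, f(x_1) = 0.313725, coefficient = 4
x_2 = 2.6250, f(x_2) = 0.275862, coefficient = 2
x_3 = 3.0625, f(x_3) = 0.246154, coefficient = 4
x_4 = 3.5000, f(x_4) = 0.222222, coefficient = 1

I ≈ (0.437500/3) × 3.377100 = 0.492494
Exact value: 0.492476
Error: 0.000017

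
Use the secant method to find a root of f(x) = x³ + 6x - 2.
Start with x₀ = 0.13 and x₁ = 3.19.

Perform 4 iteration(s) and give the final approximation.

f(x) = x³ + 6x - 2
x₀ = 0.13, x₁ = 3.19

Secant formula: x_{n+1} = x_n - f(x_n)(x_n - x_{n-1})/(f(x_n) - f(x_{n-1}))

Iteration 1:
  f(0.130000) = -1.217803
  f(3.190000) = 49.601759
  x_2 = 3.190000 - 49.601759×(3.190000 - 0.130000)/(49.601759 - (-1.217803))
       = 0.203328
Iteration 2:
  f(3.190000) = 49.601759
  f(0.203328) = -0.771628
  x_3 = 0.203328 - (-0.771628)×(0.203328 - 3.190000)/(-0.771628 - 49.601759)
       = 0.249078
Iteration 3:
  f(0.203328) = -0.771628
  f(0.249078) = -0.490079
  x_4 = 0.249078 - (-0.490079)×(0.249078 - 0.203328)/(-0.490079 - (-0.771628))
       = 0.328714
Iteration 4:
  f(0.249078) = -0.490079
  f(0.328714) = 0.007800
  x_5 = 0.328714 - 0.007800×(0.328714 - 0.249078)/(0.007800 - (-0.490079))
       = 0.327466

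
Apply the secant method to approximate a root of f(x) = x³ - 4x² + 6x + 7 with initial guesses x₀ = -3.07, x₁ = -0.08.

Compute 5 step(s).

f(x) = x³ - 4x² + 6x + 7
x₀ = -3.07, x₁ = -0.08

Secant formula: x_{n+1} = x_n - f(x_n)(x_n - x_{n-1})/(f(x_n) - f(x_{n-1}))

Iteration 1:
  f(-3.070000) = -78.054043
  f(-0.080000) = 6.493888
  x_2 = -0.080000 - 6.493888×(-0.080000 - (-3.070000))/(6.493888 - (-78.054043))
       = -0.309653
Iteration 2:
  f(-0.080000) = 6.493888
  f(-0.309653) = 4.728847
  x_3 = -0.309653 - 4.728847×(-0.309653 - (-0.080000))/(4.728847 - 6.493888)
       = -0.924934
Iteration 3:
  f(-0.309653) = 4.728847
  f(-0.924934) = -2.762905
  x_4 = -0.924934 - (-2.762905)×(-0.924934 - (-0.309653))/(-2.762905 - 4.728847)
       = -0.698023
Iteration 4:
  f(-0.924934) = -2.762905
  f(-0.698023) = 0.522814
  x_5 = -0.698023 - 0.522814×(-0.698023 - (-0.924934))/(0.522814 - (-2.762905))
       = -0.734129
Iteration 5:
  f(-0.698023) = 0.522814
  f(-0.734129) = 0.043795
  x_6 = -0.734129 - 0.043795×(-0.734129 - (-0.698023))/(0.043795 - 0.522814)
       = -0.737430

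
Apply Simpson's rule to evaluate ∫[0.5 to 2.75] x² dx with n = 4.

f(x) = x²
a = 0.5, b = 2.75, n = 4
h = (b - a)/n = 0.562500

Simpson's rule: (h/3)[f(x₀) + 4f(x₁) + 2f(x₂) + ... + f(xₙ)]

x_0 = 0.5000, f(x_0) = 0.250000, coefficient = 1
x_1 = 1.0625, f(x_1) = 1.128906, coefficient = 4
x_2 = 1.6250, f(x_2) = 2.640625, coefficient = 2
x_3 = 2.1875, f(x_3) = 4.785156, coefficient = 4
x_4 = 2.7500, f(x_4) = 7.562500, coefficient = 1

I ≈ (0.562500/3) × 36.750000 = 6.890625
Exact value: 6.890625
Error: 0.000000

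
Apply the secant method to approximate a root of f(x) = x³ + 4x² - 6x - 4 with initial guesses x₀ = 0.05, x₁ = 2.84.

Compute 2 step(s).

f(x) = x³ + 4x² - 6x - 4
x₀ = 0.05, x₁ = 2.84

Secant formula: x_{n+1} = x_n - f(x_n)(x_n - x_{n-1})/(f(x_n) - f(x_{n-1}))

Iteration 1:
  f(0.050000) = -4.289875
  f(2.840000) = 34.128704
  x_2 = 2.840000 - 34.128704×(2.840000 - 0.050000)/(34.128704 - (-4.289875))
       = 0.361536
Iteration 2:
  f(2.840000) = 34.128704
  f(0.361536) = -5.599126
  x_3 = 0.361536 - (-5.599126)×(0.361536 - 2.840000)/(-5.599126 - 34.128704)
       = 0.710843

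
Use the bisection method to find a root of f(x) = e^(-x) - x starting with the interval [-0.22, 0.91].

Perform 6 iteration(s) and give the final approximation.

f(x) = e^(-x) - x
Initial interval: [-0.22, 0.91]

Iteration 1:
  c_1 = (-0.220000 + 0.910000)/2 = 0.345000
  f(c_1) = f(0.345000) = 0.363220
  f(a) × f(c) ≥ 0, new interval: [0.345000, 0.910000]
Iteration 2:
  c_2 = (0.345000 + 0.910000)/2 = 0.627500
  f(c_2) = f(0.627500) = -0.093575
  f(a) × f(c) < 0, new interval: [0.345000, 0.627500]
Iteration 3:
  c_3 = (0.345000 + 0.627500)/2 = 0.486250
  f(c_3) = f(0.486250) = 0.128678
  f(a) × f(c) ≥ 0, new interval: [0.486250, 0.627500]
Iteration 4:
  c_4 = (0.486250 + 0.627500)/2 = 0.556875
  f(c_4) = f(0.556875) = 0.016122
  f(a) × f(c) ≥ 0, new interval: [0.556875, 0.627500]
Iteration 5:
  c_5 = (0.556875 + 0.627500)/2 = 0.592188
  f(c_5) = f(0.592188) = -0.039071
  f(a) × f(c) < 0, new interval: [0.556875, 0.592188]
Iteration 6:
  c_6 = (0.556875 + 0.592188)/2 = 0.574531
  f(c_6) = f(0.574531) = -0.011563
  f(a) × f(c) < 0, new interval: [0.556875, 0.574531]

After 6 iteration(s), the approximation is c_6 = 0.574531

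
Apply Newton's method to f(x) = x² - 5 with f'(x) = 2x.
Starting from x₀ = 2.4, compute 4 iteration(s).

f(x) = x² - 5
f'(x) = 2x
x₀ = 2.4

Newton-Raphson formula: x_{n+1} = x_n - f(x_n)/f'(x_n)

Iteration 1:
  f(2.400000) = 0.760000
  f'(2.400000) = 4.800000
  x_1 = 2.400000 - 0.760000/4.800000 = 2.241667
Iteration 2:
  f(2.241667) = 0.025069
  f'(2.241667) = 4.483333
  x_2 = 2.241667 - 0.025069/4.483333 = 2.236075
Iteration 3:
  f(2.236075) = 0.000031
  f'(2.236075) = 4.472150
  x_3 = 2.236075 - 0.000031/4.472150 = 2.236068
Iteration 4:
  f(2.236068) = 0.000000
  f'(2.236068) = 4.472136
  x_4 = 2.236068 - 0.000000/4.472136 = 2.236068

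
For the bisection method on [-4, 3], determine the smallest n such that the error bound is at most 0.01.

We need (b-a)/2^n ≤ 0.01
(3 - (-4))/2^n ≤ 0.01
7/2^n ≤ 0.01
2^n ≥ 700
n ≥ log₂(700) = 9.45
n ≥ 10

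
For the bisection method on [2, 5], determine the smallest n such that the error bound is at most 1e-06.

We need (b-a)/2^n ≤ 1e-06
(5 - 2)/2^n ≤ 1e-06
3/2^n ≤ 1e-06
2^n ≥ 3000000
n ≥ log₂(3000000) = 21.52
n ≥ 22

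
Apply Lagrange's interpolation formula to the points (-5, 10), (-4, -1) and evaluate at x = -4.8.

Lagrange interpolation formula:
P(x) = Σ yᵢ × Lᵢ(x)
where Lᵢ(x) = Π_{j≠i} (x - xⱼ)/(xᵢ - xⱼ)

L_0(-4.8) = (-4.8 - (-4))/(-5 - (-4)) = 0.800000
L_1(-4.8) = (-4.8 - (-5))/(-4 - (-5)) = 0.200000

P(-4.8) = 10×L_0(-4.8) + (-1)×L_1(-4.8)
P(-4.8) = 7.800000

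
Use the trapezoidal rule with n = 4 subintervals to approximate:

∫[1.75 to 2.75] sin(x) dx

f(x) = sin(x)
a = 1.75, b = 2.75, n = 4
h = (b - a)/n = 0.250000

Trapezoidal rule: (h/2)[f(x₀) + 2f(x₁) + 2f(x₂) + ... + f(xₙ)]

x_0 = 1.7500, f(x_0) = 0.983986, coefficient = 1
x_1 = 2.0000, f(x_1) = 0.909297, coefficient = 2
x_2 = 2.2500, f(x_2) = 0.778073, coefficient = 2
x_3 = 2.5000, f(x_3) = 0.598472, coefficient = 2
x_4 = 2.7500, f(x_4) = 0.381661, coefficient = 1

I ≈ (0.250000/2) × 5.937332 = 0.742167
Exact value: 0.746056
Error: 0.003890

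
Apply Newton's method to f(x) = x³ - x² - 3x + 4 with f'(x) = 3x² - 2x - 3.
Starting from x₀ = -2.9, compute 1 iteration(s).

f(x) = x³ - x² - 3x + 4
f'(x) = 3x² - 2x - 3
x₀ = -2.9

Newton-Raphson formula: x_{n+1} = x_n - f(x_n)/f'(x_n)

Iteration 1:
  f(-2.900000) = -20.099000
  f'(-2.900000) = 28.030000
  x_1 = -2.900000 - (-20.099000)/28.030000 = -2.182947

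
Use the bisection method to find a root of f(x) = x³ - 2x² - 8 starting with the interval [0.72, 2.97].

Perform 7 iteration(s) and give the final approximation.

f(x) = x³ - 2x² - 8
Initial interval: [0.72, 2.97]

Iteration 1:
  c_1 = (0.720000 + 2.970000)/2 = 1.845000
  f(c_1) = f(1.845000) = -8.527624
  f(a) × f(c) ≥ 0, new interval: [1.845000, 2.970000]
Iteration 2:
  c_2 = (1.845000 + 2.970000)/2 = 2.407500
  f(c_2) = f(2.407500) = -5.638107
  f(a) × f(c) ≥ 0, new interval: [2.407500, 2.970000]
Iteration 3:
  c_3 = (2.407500 + 2.970000)/2 = 2.688750
  f(c_3) = f(2.688750) = -3.020767
  f(a) × f(c) ≥ 0, new interval: [2.688750, 2.970000]
Iteration 4:
  c_4 = (2.688750 + 2.970000)/2 = 2.829375
  f(c_4) = f(2.829375) = -1.360552
  f(a) × f(c) ≥ 0, new interval: [2.829375, 2.970000]
Iteration 5:
  c_5 = (2.829375 + 2.970000)/2 = 2.899688
  f(c_5) = f(2.899688) = -0.435259
  f(a) × f(c) ≥ 0, new interval: [2.899688, 2.970000]
Iteration 6:
  c_6 = (2.899688 + 2.970000)/2 = 2.934844
  f(c_6) = f(2.934844) = 0.052097
  f(a) × f(c) < 0, new interval: [2.899688, 2.934844]
Iteration 7:
  c_7 = (2.899688 + 2.934844)/2 = 2.917266
  f(c_7) = f(2.917266) = -0.193667
  f(a) × f(c) ≥ 0, new interval: [2.917266, 2.934844]

After 7 iteration(s), the approximation is c_7 = 2.917266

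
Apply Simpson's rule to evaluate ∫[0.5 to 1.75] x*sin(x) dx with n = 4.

f(x) = x*sin(x)
a = 0.5, b = 1.75, n = 4
h = (b - a)/n = 0.312500

Simpson's rule: (h/3)[f(x₀) + 4f(x₁) + 2f(x₂) + ... + f(xₙ)]

x_0 = 0.5000, f(x_0) = 0.239713, coefficient = 1
x_1 = 0.8125, f(x_1) = 0.589882, coefficient = 4
x_2 = 1.1250, f(x_2) = 1.015051, coefficient = 2
x_3 = 1.4375, f(x_3) = 1.424748, coefficient = 4
x_4 = 1.7500, f(x_4) = 1.721975, coefficient = 1

I ≈ (0.312500/3) × 12.050311 = 1.255241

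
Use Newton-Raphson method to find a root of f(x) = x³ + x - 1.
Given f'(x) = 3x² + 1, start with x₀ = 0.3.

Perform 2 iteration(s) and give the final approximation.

f(x) = x³ + x - 1
f'(x) = 3x² + 1
x₀ = 0.3

Newton-Raphson formula: x_{n+1} = x_n - f(x_n)/f'(x_n)

Iteration 1:
  f(0.300000) = -0.673000
  f'(0.300000) = 1.270000
  x_1 = 0.300000 - (-0.673000)/1.270000 = 0.829921
Iteration 2:
  f(0.829921) = 0.401546
  f'(0.829921) = 3.066308
  x_2 = 0.829921 - 0.401546/3.066308 = 0.698967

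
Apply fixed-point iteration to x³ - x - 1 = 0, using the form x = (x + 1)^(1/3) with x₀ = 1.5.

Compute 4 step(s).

Equation: x³ - x - 1 = 0
Fixed-point form: x = (x + 1)^(1/3)
x₀ = 1.5

x_1 = g(1.500000) = 1.357209
x_2 = g(1.357209) = 1.330861
x_3 = g(1.330861) = 1.325884
x_4 = g(1.325884) = 1.324939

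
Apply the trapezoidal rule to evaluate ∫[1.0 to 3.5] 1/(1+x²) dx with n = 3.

f(x) = 1/(1+x²)
a = 1.0, b = 3.5, n = 3
h = (b - a)/n = 0.833333

Trapezoidal rule: (h/2)[f(x₀) + 2f(x₁) + 2f(x₂) + ... + f(xₙ)]

x_0 = 1.0000, f(x_0) = 0.500000, coefficient = 1
x_1 = 1.8333, f(x_1) = 0.229299, coefficient = 2
x_2 = 2.6667, f(x_2) = 0.123288, coefficient = 2
x_3 = 3.5000, f(x_3) = 0.075472, coefficient = 1

I ≈ (0.833333/2) × 1.280646 = 0.533602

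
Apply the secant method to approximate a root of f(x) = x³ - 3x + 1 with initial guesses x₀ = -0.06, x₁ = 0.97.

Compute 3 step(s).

f(x) = x³ - 3x + 1
x₀ = -0.06, x₁ = 0.97

Secant formula: x_{n+1} = x_n - f(x_n)(x_n - x_{n-1})/(f(x_n) - f(x_{n-1}))

Iteration 1:
  f(-0.060000) = 1.179784
  f(0.970000) = -0.997327
  x_2 = 0.970000 - (-0.997327)×(0.970000 - (-0.060000))/(-0.997327 - 1.179784)
       = 0.498161
Iteration 2:
  f(0.970000) = -0.997327
  f(0.498161) = -0.370856
  x_3 = 0.498161 - (-0.370856)×(0.498161 - 0.970000)/(-0.370856 - (-0.997327))
       = 0.218843
Iteration 3:
  f(0.498161) = -0.370856
  f(0.218843) = 0.353953
  x_4 = 0.218843 - 0.353953×(0.218843 - 0.498161)/(0.353953 - (-0.370856))
       = 0.355245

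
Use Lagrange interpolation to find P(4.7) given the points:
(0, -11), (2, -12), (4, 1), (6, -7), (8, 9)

Lagrange interpolation formula:
P(x) = Σ yᵢ × Lᵢ(x)
where Lᵢ(x) = Π_{j≠i} (x - xⱼ)/(xᵢ - xⱼ)

L_0(4.7) = (4.7 - 2)/(0 - 2) × (4.7 - 4)/(0 - 4) × (4.7 - 6)/(0 - 6) × (4.7 - 8)/(0 - 8) = 0.021115
L_1(4.7) = (4.7 - 0)/(2 - 0) × (4.7 - 4)/(2 - 4) × (4.7 - 6)/(2 - 6) × (4.7 - 8)/(2 - 8) = -0.147022
L_2(4.7) = (4.7 - 0)/(4 - 0) × (4.7 - 2)/(4 - 2) × (4.7 - 6)/(4 - 6) × (4.7 - 8)/(4 - 8) = 0.850627
L_3(4.7) = (4.7 - 0)/(6 - 0) × (4.7 - 2)/(6 - 2) × (4.7 - 4)/(6 - 4) × (4.7 - 8)/(6 - 8) = 0.305353
L_4(4.7) = (4.7 - 0)/(8 - 0) × (4.7 - 2)/(8 - 2) × (4.7 - 4)/(8 - 4) × (4.7 - 6)/(8 - 6) = -0.030073

P(4.7) = (-11)×L_0(4.7) + (-12)×L_1(4.7) + 1×L_2(4.7) + (-7)×L_3(4.7) + 9×L_4(4.7)
P(4.7) = -0.025500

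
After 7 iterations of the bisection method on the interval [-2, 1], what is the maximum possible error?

Bisection error bound: |error| ≤ (b-a)/2^n
|error| ≤ (1 - (-2))/2^7 = 3/2^7
|error| ≤ 0.0234375000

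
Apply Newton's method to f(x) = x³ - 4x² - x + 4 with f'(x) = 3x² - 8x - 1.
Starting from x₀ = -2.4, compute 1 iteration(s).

f(x) = x³ - 4x² - x + 4
f'(x) = 3x² - 8x - 1
x₀ = -2.4

Newton-Raphson formula: x_{n+1} = x_n - f(x_n)/f'(x_n)

Iteration 1:
  f(-2.400000) = -30.464000
  f'(-2.400000) = 35.480000
  x_1 = -2.400000 - (-30.464000)/35.480000 = -1.541375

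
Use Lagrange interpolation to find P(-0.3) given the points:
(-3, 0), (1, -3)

Lagrange interpolation formula:
P(x) = Σ yᵢ × Lᵢ(x)
where Lᵢ(x) = Π_{j≠i} (x - xⱼ)/(xᵢ - xⱼ)

L_0(-0.3) = (-0.3 - 1)/(-3 - 1) = 0.325000
L_1(-0.3) = (-0.3 - (-3))/(1 - (-3)) = 0.675000

P(-0.3) = 0×L_0(-0.3) + (-3)×L_1(-0.3)
P(-0.3) = -2.025000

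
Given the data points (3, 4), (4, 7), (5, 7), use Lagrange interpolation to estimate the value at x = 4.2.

Lagrange interpolation formula:
P(x) = Σ yᵢ × Lᵢ(x)
where Lᵢ(x) = Π_{j≠i} (x - xⱼ)/(xᵢ - xⱼ)

L_0(4.2) = (4.2 - 4)/(3 - 4) × (4.2 - 5)/(3 - 5) = -0.080000
L_1(4.2) = (4.2 - 3)/(4 - 3) × (4.2 - 5)/(4 - 5) = 0.960000
L_2(4.2) = (4.2 - 3)/(5 - 3) × (4.2 - 4)/(5 - 4) = 0.120000

P(4.2) = 4×L_0(4.2) + 7×L_1(4.2) + 7×L_2(4.2)
P(4.2) = 7.240000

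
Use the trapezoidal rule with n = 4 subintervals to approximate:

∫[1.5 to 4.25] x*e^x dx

f(x) = x*e^x
a = 1.5, b = 4.25, n = 4
h = (b - a)/n = 0.687500

Trapezoidal rule: (h/2)[f(x₀) + 2f(x₁) + 2f(x₂) + ... + f(xₙ)]

x_0 = 1.5000, f(x_0) = 6.722534, coefficient = 1
x_1 = 2.1875, f(x_1) = 19.496975, coefficient = 2
x_2 = 2.8750, f(x_2) = 50.960594, coefficient = 2
x_3 = 3.5625, f(x_3) = 125.582454, coefficient = 2
x_4 = 4.2500, f(x_4) = 297.948002, coefficient = 1

I ≈ (0.687500/2) × 696.750583 = 239.508013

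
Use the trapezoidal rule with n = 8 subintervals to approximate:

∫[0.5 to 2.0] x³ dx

f(x) = x³
a = 0.5, b = 2.0, n = 8
h = (b - a)/n = 0.187500

Trapezoidal rule: (h/2)[f(x₀) + 2f(x₁) + 2f(x₂) + ... + f(xₙ)]

x_0 = 0.5000, f(x_0) = 0.125000, coefficient = 1
x_1 = 0.6875, f(x_1) = 0.324951, coefficient = 2
x_2 = 0.8750, f(x_2) = 0.669922, coefficient = 2
x_3 = 1.0625, f(x_3) = 1.199463, coefficient = 2
x_4 = 1.2500, f(x_4) = 1.953125, coefficient = 2
x_5 = 1.4375, f(x_5) = 2.970459, coefficient = 2
x_6 = 1.6250, f(x_6) = 4.291016, coefficient = 2
x_7 = 1.8125, f(x_7) = 5.954346, coefficient = 2
x_8 = 2.0000, f(x_8) = 8.000000, coefficient = 1

I ≈ (0.187500/2) × 42.851562 = 4.017334
Exact value: 3.984375
Error: 0.032959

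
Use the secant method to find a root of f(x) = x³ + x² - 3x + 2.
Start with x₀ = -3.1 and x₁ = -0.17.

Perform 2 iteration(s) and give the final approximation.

f(x) = x³ + x² - 3x + 2
x₀ = -3.1, x₁ = -0.17

Secant formula: x_{n+1} = x_n - f(x_n)(x_n - x_{n-1})/(f(x_n) - f(x_{n-1}))

Iteration 1:
  f(-3.100000) = -8.881000
  f(-0.170000) = 2.533987
  x_2 = -0.170000 - 2.533987×(-0.170000 - (-3.100000))/(2.533987 - (-8.881000))
       = -0.820424
Iteration 2:
  f(-0.170000) = 2.533987
  f(-0.820424) = 4.582144
  x_3 = -0.820424 - 4.582144×(-0.820424 - (-0.170000))/(4.582144 - 2.533987)
       = 0.634707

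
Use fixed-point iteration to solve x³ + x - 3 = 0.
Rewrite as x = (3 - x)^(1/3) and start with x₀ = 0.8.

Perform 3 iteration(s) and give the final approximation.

Equation: x³ + x - 3 = 0
Fixed-point form: x = (3 - x)^(1/3)
x₀ = 0.8

x_1 = g(0.800000) = 1.300591
x_2 = g(1.300591) = 1.193345
x_3 = g(1.193345) = 1.217938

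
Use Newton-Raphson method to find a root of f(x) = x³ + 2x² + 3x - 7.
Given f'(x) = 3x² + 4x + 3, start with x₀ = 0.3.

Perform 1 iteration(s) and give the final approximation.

f(x) = x³ + 2x² + 3x - 7
f'(x) = 3x² + 4x + 3
x₀ = 0.3

Newton-Raphson formula: x_{n+1} = x_n - f(x_n)/f'(x_n)

Iteration 1:
  f(0.300000) = -5.893000
  f'(0.300000) = 4.470000
  x_1 = 0.300000 - (-5.893000)/4.470000 = 1.618345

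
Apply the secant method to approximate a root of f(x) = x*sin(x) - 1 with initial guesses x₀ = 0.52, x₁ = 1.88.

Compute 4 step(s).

f(x) = x*sin(x) - 1
x₀ = 0.52, x₁ = 1.88

Secant formula: x_{n+1} = x_n - f(x_n)(x_n - x_{n-1})/(f(x_n) - f(x_{n-1}))

Iteration 1:
  f(0.520000) = -0.741622
  f(1.880000) = 0.790843
  x_2 = 1.880000 - 0.790843×(1.880000 - 0.520000)/(0.790843 - (-0.741622))
       = 1.178159
Iteration 2:
  f(1.880000) = 0.790843
  f(1.178159) = 0.088505
  x_3 = 1.178159 - 0.088505×(1.178159 - 1.880000)/(0.088505 - 0.790843)
       = 1.089717
Iteration 3:
  f(1.178159) = 0.088505
  f(1.089717) = -0.033971
  x_4 = 1.089717 - (-0.033971)×(1.089717 - 1.178159)/(-0.033971 - 0.088505)
       = 1.114248
Iteration 4:
  f(1.089717) = -0.033971
  f(1.114248) = 0.000126
  x_5 = 1.114248 - 0.000126×(1.114248 - 1.089717)/(0.000126 - (-0.033971))
       = 1.114157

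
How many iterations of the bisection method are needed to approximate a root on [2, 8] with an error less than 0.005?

We need (b-a)/2^n ≤ 0.005
(8 - 2)/2^n ≤ 0.005
6/2^n ≤ 0.005
2^n ≥ 1200
n ≥ log₂(1200) = 10.23
n ≥ 11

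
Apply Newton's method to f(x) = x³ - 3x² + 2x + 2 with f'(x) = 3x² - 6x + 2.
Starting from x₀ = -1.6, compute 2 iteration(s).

f(x) = x³ - 3x² + 2x + 2
f'(x) = 3x² - 6x + 2
x₀ = -1.6

Newton-Raphson formula: x_{n+1} = x_n - f(x_n)/f'(x_n)

Iteration 1:
  f(-1.600000) = -12.976000
  f'(-1.600000) = 19.280000
  x_1 = -1.600000 - (-12.976000)/19.280000 = -0.926971
Iteration 2:
  f(-0.926971) = -3.228290
  f'(-0.926971) = 10.139651
  x_2 = -0.926971 - (-3.228290)/10.139651 = -0.608588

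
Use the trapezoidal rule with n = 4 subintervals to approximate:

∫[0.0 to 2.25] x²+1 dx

f(x) = x²+1
a = 0.0, b = 2.25, n = 4
h = (b - a)/n = 0.562500

Trapezoidal rule: (h/2)[f(x₀) + 2f(x₁) + 2f(x₂) + ... + f(xₙ)]

x_0 = 0.0000, f(x_0) = 1.000000, coefficient = 1
x_1 = 0.5625, f(x_1) = 1.316406, coefficient = 2
x_2 = 1.1250, f(x_2) = 2.265625, coefficient = 2
x_3 = 1.6875, f(x_3) = 3.847656, coefficient = 2
x_4 = 2.2500, f(x_4) = 6.062500, coefficient = 1

I ≈ (0.562500/2) × 21.921875 = 6.165527
Exact value: 6.046875
Error: 0.118652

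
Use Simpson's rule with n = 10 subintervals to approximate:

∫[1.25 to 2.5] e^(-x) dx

f(x) = e^(-x)
a = 1.25, b = 2.5, n = 10
h = (b - a)/n = 0.125000

Simpson's rule: (h/3)[f(x₀) + 4f(x₁) + 2f(x₂) + ... + f(xₙ)]

x_0 = 1.2500, f(x_0) = 0.286505, coefficient = 1
x_1 = 1.3750, f(x_1) = 0.252840, coefficient = 4
x_2 = 1.5000, f(x_2) = 0.223130, coefficient = 2
x_3 = 1.6250, f(x_3) = 0.196912, coefficient = 4
x_4 = 1.7500, f(x_4) = 0.173774, coefficient = 2
x_5 = 1.8750, f(x_5) = 0.153355, coefficient = 4
x_6 = 2.0000, f(x_6) = 0.135335, coefficient = 2
x_7 = 2.1250, f(x_7) = 0.119433, coefficient = 4
x_8 = 2.2500, f(x_8) = 0.105399, coefficient = 2
x_9 = 2.3750, f(x_9) = 0.093014, coefficient = 4
x_10 = 2.5000, f(x_10) = 0.082085, coefficient = 1

I ≈ (0.125000/3) × 4.906082 = 0.204420
Exact value: 0.204420
Error: 0.000000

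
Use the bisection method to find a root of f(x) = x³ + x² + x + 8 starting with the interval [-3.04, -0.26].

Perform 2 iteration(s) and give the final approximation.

f(x) = x³ + x² + x + 8
Initial interval: [-3.04, -0.26]

Iteration 1:
  c_1 = (-3.040000 + (-0.260000))/2 = -1.650000
  f(c_1) = f(-1.650000) = 4.580375
  f(a) × f(c) < 0, new interval: [-3.040000, -1.650000]
Iteration 2:
  c_2 = (-3.040000 + (-1.650000))/2 = -2.345000
  f(c_2) = f(-2.345000) = -1.741189
  f(a) × f(c) ≥ 0, new interval: [-2.345000, -1.650000]

After 2 iteration(s), the approximation is c_2 = -2.345000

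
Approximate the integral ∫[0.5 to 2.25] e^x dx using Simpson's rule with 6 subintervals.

f(x) = e^x
a = 0.5, b = 2.25, n = 6
h = (b - a)/n = 0.291667

Simpson's rule: (h/3)[f(x₀) + 4f(x₁) + 2f(x₂) + ... + f(xₙ)]

x_0 = 0.5000, f(x_0) = 1.648721, coefficient = 1
x_1 = 0.7917, f(x_1) = 2.207072, coefficient = 4
x_2 = 1.0833, f(x_2) = 2.954512, coefficient = 2
x_3 = 1.3750, f(x_3) = 3.955077, coefficient = 4
x_4 = 1.6667, f(x_4) = 5.294490, coefficient = 2
x_5 = 1.9583, f(x_5) = 7.087505, coefficient = 4
x_6 = 2.2500, f(x_6) = 9.487736, coefficient = 1

I ≈ (0.291667/3) × 80.633073 = 7.839327
Exact value: 7.839015
Error: 0.000312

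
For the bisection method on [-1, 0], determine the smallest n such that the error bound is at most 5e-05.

We need (b-a)/2^n ≤ 5e-05
(0 - (-1))/2^n ≤ 5e-05
1/2^n ≤ 5e-05
2^n ≥ 20000
n ≥ log₂(20000) = 14.29
n ≥ 15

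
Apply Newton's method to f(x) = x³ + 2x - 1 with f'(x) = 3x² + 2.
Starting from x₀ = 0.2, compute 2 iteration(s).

f(x) = x³ + 2x - 1
f'(x) = 3x² + 2
x₀ = 0.2

Newton-Raphson formula: x_{n+1} = x_n - f(x_n)/f'(x_n)

Iteration 1:
  f(0.200000) = -0.592000
  f'(0.200000) = 2.120000
  x_1 = 0.200000 - (-0.592000)/2.120000 = 0.479245
Iteration 2:
  f(0.479245) = 0.068562
  f'(0.479245) = 2.689028
  x_2 = 0.479245 - 0.068562/2.689028 = 0.453748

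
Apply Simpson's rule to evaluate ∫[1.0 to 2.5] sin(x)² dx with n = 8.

f(x) = sin(x)²
a = 1.0, b = 2.5, n = 8
h = (b - a)/n = 0.187500

Simpson's rule: (h/3)[f(x₀) + 4f(x₁) + 2f(x₂) + ... + f(xₙ)]

x_0 = 1.0000, f(x_0) = 0.708073, coefficient = 1
x_1 = 1.1875, f(x_1) = 0.860139, coefficient = 4
x_2 = 1.3750, f(x_2) = 0.962151, coefficient = 2
x_3 = 1.5625, f(x_3) = 0.999931, coefficient = 4
x_4 = 1.7500, f(x_4) = 0.968228, coefficient = 2
x_5 = 1.9375, f(x_5) = 0.871449, coefficient = 4
x_6 = 2.1250, f(x_6) = 0.723044, coefficient = 2
x_7 = 2.3125, f(x_7) = 0.543639, coefficient = 4
x_8 = 2.5000, f(x_8) = 0.358169, coefficient = 1

I ≈ (0.187500/3) × 19.473722 = 1.217108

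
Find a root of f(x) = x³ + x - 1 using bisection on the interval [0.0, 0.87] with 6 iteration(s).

f(x) = x³ + x - 1
Initial interval: [0.0, 0.87]

Iteration 1:
  c_1 = (0.000000 + 0.870000)/2 = 0.435000
  f(c_1) = f(0.435000) = -0.482687
  f(a) × f(c) ≥ 0, new interval: [0.435000, 0.870000]
Iteration 2:
  c_2 = (0.435000 + 0.870000)/2 = 0.652500
  f(c_2) = f(0.652500) = -0.069694
  f(a) × f(c) ≥ 0, new interval: [0.652500, 0.870000]
Iteration 3:
  c_3 = (0.652500 + 0.870000)/2 = 0.761250
  f(c_3) = f(0.761250) = 0.202396
  f(a) × f(c) < 0, new interval: [0.652500, 0.761250]
Iteration 4:
  c_4 = (0.652500 + 0.761250)/2 = 0.706875
  f(c_4) = f(0.706875) = 0.060081
  f(a) × f(c) < 0, new interval: [0.652500, 0.706875]
Iteration 5:
  c_5 = (0.652500 + 0.706875)/2 = 0.679688
  f(c_5) = f(0.679688) = -0.006314
  f(a) × f(c) ≥ 0, new interval: [0.679688, 0.706875]
Iteration 6:
  c_6 = (0.679688 + 0.706875)/2 = 0.693281
  f(c_6) = f(0.693281) = 0.026499
  f(a) × f(c) < 0, new interval: [0.679688, 0.693281]

After 6 iteration(s), the approximation is c_6 = 0.693281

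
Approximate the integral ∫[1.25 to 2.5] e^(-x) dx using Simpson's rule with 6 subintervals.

f(x) = e^(-x)
a = 1.25, b = 2.5, n = 6
h = (b - a)/n = 0.208333

Simpson's rule: (h/3)[f(x₀) + 4f(x₁) + 2f(x₂) + ... + f(xₙ)]

x_0 = 1.2500, f(x_0) = 0.286505, coefficient = 1
x_1 = 1.4583, f(x_1) = 0.232624, coefficient = 4
x_2 = 1.6667, f(x_2) = 0.188876, coefficient = 2
x_3 = 1.8750, f(x_3) = 0.153355, coefficient = 4
x_4 = 2.0833, f(x_4) = 0.124514, coefficient = 2
x_5 = 2.2917, f(x_5) = 0.101098, coefficient = 4
x_6 = 2.5000, f(x_6) = 0.082085, coefficient = 1

I ≈ (0.208333/3) × 2.943676 = 0.204422
Exact value: 0.204420
Error: 0.000002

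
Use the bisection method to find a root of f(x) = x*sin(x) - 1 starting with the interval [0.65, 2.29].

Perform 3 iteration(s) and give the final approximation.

f(x) = x*sin(x) - 1
Initial interval: [0.65, 2.29]

Iteration 1:
  c_1 = (0.650000 + 2.290000)/2 = 1.470000
  f(c_1) = f(1.470000) = 0.462539
  f(a) × f(c) < 0, new interval: [0.650000, 1.470000]
Iteration 2:
  c_2 = (0.650000 + 1.470000)/2 = 1.060000
  f(c_2) = f(1.060000) = -0.075303
  f(a) × f(c) ≥ 0, new interval: [1.060000, 1.470000]
Iteration 3:
  c_3 = (1.060000 + 1.470000)/2 = 1.265000
  f(c_3) = f(1.265000) = 0.206314
  f(a) × f(c) < 0, new interval: [1.060000, 1.265000]

After 3 iteration(s), the approximation is c_3 = 1.265000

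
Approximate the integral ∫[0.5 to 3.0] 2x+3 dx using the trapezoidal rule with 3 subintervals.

f(x) = 2x+3
a = 0.5, b = 3.0, n = 3
h = (b - a)/n = 0.833333

Trapezoidal rule: (h/2)[f(x₀) + 2f(x₁) + 2f(x₂) + ... + f(xₙ)]

x_0 = 0.5000, f(x_0) = 4.000000, coefficient = 1
x_1 = 1.3333, f(x_1) = 5.666667, coefficient = 2
x_2 = 2.1667, f(x_2) = 7.333333, coefficient = 2
x_3 = 3.0000, f(x_3) = 9.000000, coefficient = 1

I ≈ (0.833333/2) × 39.000000 = 16.250000
Exact value: 16.250000
Error: 0.000000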